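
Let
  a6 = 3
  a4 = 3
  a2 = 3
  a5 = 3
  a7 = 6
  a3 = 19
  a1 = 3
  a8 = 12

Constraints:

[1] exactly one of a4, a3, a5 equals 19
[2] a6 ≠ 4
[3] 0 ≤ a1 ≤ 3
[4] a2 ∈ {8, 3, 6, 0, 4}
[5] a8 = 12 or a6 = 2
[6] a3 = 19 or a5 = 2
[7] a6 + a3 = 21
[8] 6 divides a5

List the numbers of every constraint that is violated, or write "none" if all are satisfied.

[1] a4=3, a3=19, a5=3; 1 of them equals 19 — satisfied.
[2] a6 = 3, and 3 ≠ 4 — satisfied.
[3] a1 = 3 lies in [0, 3] — satisfied.
[4] a2 = 3 is in {8, 3, 6, 0, 4} — satisfied.
[5] a8 = 12 = 12 (first disjunct) — satisfied.
[6] a3 = 19 = 19 (first disjunct) — satisfied.
[7] a6 + a3 = 3 + 19 = 22, not 21 — violated.
[8] 3 = 6×0 + 3, so 6 does not divide 3 — violated.

The assignment fails constraints 7, 8.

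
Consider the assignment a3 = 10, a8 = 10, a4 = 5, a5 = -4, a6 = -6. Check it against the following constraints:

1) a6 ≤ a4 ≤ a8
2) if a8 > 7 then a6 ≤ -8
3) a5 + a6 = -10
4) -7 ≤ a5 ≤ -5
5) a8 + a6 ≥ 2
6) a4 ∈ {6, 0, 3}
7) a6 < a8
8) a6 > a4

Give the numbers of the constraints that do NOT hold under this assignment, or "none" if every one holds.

Violated: 2, 4, 6, 8.

1) values -6 ≤ 5 ≤ 10 — satisfied.
2) a8 = 10 > 7, so we need a6 ≤ -8; but a6 = -6 > -8 — violated.
3) a5 + a6 = -4 + (-6) = -10 — satisfied.
4) a5 = -4 is outside [-7, -5] — violated.
5) a8 + a6 = 10 + (-6) = 4; 4 ≥ 2 — satisfied.
6) a4 = 5 is not in {6, 0, 3} — violated.
7) a6 = -6, a8 = 10; -6 < 10 — satisfied.
8) a6 = -6, a4 = 5; -6 ≤ 5 (want >) — violated.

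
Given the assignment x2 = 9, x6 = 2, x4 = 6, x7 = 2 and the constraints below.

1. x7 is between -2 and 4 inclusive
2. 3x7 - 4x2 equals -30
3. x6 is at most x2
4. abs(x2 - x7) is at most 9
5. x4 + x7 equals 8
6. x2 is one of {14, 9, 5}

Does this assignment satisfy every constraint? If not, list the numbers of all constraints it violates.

1. x7 = 2 lies in [-2, 4] — satisfied.
2. 3x7 - 4x2 = 3(2) - 4(9) = -30 — satisfied.
3. x6 = 2, x2 = 9; 2 ≤ 9 — satisfied.
4. abs(9 - 2) = 7; 7 ≤ 9 — satisfied.
5. x4 + x7 = 6 + 2 = 8 — satisfied.
6. x2 = 9 is in {14, 9, 5} — satisfied.

The assignment satisfies every constraint.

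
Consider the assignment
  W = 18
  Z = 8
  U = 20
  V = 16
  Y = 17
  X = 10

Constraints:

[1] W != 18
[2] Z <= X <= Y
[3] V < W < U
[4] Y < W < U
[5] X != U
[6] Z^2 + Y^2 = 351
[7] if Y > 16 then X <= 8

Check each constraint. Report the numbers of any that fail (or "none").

[1] W = 18, but 18 is required to differ — fails.
[2] values 8 <= 10 <= 17 — holds.
[3] values 16 < 18 < 20 — holds.
[4] values 17 < 18 < 20 — holds.
[5] X = 10, U = 20; distinct — holds.
[6] Z^2 + Y^2 = 8^2 + 17^2 = 64 + 289 = 353, not 351 — fails.
[7] Y = 17 > 16, so we need X ≤ 8; but X = 10 > 8 — fails.

Constraints 1, 6, 7 are violated.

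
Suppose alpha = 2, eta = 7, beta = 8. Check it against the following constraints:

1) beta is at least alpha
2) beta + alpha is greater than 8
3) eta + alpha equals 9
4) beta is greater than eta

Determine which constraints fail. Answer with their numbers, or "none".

1) beta = 8, alpha = 2; 8 ≥ 2 — satisfied.
2) beta + alpha = 8 + 2 = 10; 10 > 8 — satisfied.
3) eta + alpha = 7 + 2 = 9 — satisfied.
4) beta = 8, eta = 7; 8 > 7 — satisfied.

None — every constraint holds.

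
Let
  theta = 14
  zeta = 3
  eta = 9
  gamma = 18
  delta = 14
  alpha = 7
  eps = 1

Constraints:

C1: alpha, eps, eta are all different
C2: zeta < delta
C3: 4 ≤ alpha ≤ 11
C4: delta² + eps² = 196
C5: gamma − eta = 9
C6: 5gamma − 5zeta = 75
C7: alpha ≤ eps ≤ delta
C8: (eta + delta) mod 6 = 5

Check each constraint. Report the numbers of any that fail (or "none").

C1: values 7, 1, 9 are pairwise distinct  yes
C2: zeta = 3, delta = 14; 3 < 14  yes
C3: alpha = 7 lies in [4, 11]  yes
C4: delta² + eps² = 14² + 1² = 196 + 1 = 197, not 196  no
C5: gamma − eta = 18 − 9 = 9  yes
C6: 5gamma − 5zeta = 5(18) − 5(3) = 75  yes
C7: values 7, 1, 14; alpha = 7 is not ≤ eps = 1  no
C8: eta + delta = 23; 23 mod 6 = 5  yes

No — constraints 4, 7 are not satisfied.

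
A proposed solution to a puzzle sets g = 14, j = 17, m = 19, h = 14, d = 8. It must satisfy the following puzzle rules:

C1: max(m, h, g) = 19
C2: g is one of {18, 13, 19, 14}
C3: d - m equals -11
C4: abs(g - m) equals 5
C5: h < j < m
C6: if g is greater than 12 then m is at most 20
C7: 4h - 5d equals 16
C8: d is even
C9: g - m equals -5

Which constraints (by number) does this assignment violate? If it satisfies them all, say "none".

C1: max(19, 14, 14) = 19  true
C2: g = 14 is in {18, 13, 19, 14}  true
C3: d - m = 8 - 19 = -11  true
C4: abs(14 - 19) = 5  true
C5: values 14 < 17 < 19  true
C6: g = 14 > 12, so we need m ≤ 20; m = 19 ≤ 20  true
C7: 4h - 5d = 4(14) - 5(8) = 16  true
C8: d = 8 is even  true
C9: g - m = 14 - 19 = -5  true

All constraints are satisfied.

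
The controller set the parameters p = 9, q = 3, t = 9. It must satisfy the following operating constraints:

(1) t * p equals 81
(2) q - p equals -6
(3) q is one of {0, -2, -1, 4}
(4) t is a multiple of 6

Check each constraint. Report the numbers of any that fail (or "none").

Constraints 3 and 4 do not hold.

(1) t * p = 9 * 9 = 81  yes
(2) q - p = 3 - 9 = -6  yes
(3) q = 3 is not in {0, -2, -1, 4}  no
(4) 9 = 6*1 + 3, so 6 does not divide 9  no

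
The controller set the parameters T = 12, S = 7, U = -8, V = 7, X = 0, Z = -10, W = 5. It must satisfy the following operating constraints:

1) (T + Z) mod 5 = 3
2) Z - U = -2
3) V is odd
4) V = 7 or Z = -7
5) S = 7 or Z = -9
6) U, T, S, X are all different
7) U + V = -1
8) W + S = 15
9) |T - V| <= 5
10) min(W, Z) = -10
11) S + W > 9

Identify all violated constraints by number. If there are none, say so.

No — constraints 1 and 8 are not satisfied.

1) T + Z = 2; 2 mod 5 = 2, not 3 — violated.
2) Z - U = -10 - (-8) = -2 — satisfied.
3) V = 7 is odd — satisfied.
4) V = 7 = 7 (first disjunct) — satisfied.
5) S = 7 = 7 (first disjunct) — satisfied.
6) values -8, 12, 7, 0 are pairwise distinct — satisfied.
7) U + V = -8 + 7 = -1 — satisfied.
8) W + S = 5 + 7 = 12, not 15 — violated.
9) |12 - 7| = 5; 5 ≤ 5 — satisfied.
10) min(5, -10) = -10 — satisfied.
11) S + W = 7 + 5 = 12; 12 > 9 — satisfied.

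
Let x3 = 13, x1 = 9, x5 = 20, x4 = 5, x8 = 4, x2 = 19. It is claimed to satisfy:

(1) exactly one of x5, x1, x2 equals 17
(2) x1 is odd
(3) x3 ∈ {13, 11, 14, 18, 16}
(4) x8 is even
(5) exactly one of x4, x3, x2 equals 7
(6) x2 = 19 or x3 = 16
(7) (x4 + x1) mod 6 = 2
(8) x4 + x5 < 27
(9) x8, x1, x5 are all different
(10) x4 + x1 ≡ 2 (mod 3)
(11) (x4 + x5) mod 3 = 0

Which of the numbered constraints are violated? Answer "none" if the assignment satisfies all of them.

Constraints 1, 5, 11 are violated.

(1) x5=20, x1=9, x2=19; 0 of them equal 17, not exactly one  fails
(2) x1 = 9 is odd  holds
(3) x3 = 13 is in {13, 11, 14, 18, 16}  holds
(4) x8 = 4 is even  holds
(5) x4=5, x3=13, x2=19; 0 of them equal 7, not exactly one  fails
(6) x2 = 19 = 19 (first disjunct)  holds
(7) x4 + x1 = 14; 14 mod 6 = 2  holds
(8) x4 + x5 = 5 + 20 = 25; 25 < 27  holds
(9) values 4, 9, 20 are pairwise distinct  holds
(10) x4 + x1 = 14; 14 mod 3 = 2  holds
(11) x4 + x5 = 25; 25 mod 3 = 1, not 0  fails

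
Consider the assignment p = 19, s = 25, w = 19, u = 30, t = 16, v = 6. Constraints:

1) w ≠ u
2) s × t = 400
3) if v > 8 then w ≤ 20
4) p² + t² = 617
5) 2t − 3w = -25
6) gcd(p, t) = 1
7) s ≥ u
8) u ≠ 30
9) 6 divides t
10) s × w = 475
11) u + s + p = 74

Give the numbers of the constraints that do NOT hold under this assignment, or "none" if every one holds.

1) w = 19, u = 30; distinct  true
2) s × t = 25 × 16 = 400  true
3) v = 6, not > 8; antecedent false, conditional vacuously true  true
4) p² + t² = 19² + 16² = 361 + 256 = 617  true
5) 2t − 3w = 2(16) − 3(19) = -25  true
6) gcd(19, 16) = 1  true
7) s = 25, u = 30; 25 < 30 (want ≥)  false
8) u = 30, but 30 is required to differ  false
9) 16 = 6×2 + 4, so 6 does not divide 16  false
10) s × w = 25 × 19 = 475  true
11) u + s + p = 30 + 25 + 19 = 74  true

Violated: 7, 8, 9.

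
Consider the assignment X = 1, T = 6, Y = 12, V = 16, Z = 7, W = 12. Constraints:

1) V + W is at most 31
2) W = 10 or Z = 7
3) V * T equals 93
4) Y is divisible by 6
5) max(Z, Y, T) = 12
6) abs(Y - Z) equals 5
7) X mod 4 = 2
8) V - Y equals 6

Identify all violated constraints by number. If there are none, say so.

1) V + W = 16 + 12 = 28; 28 ≤ 31  yes
2) W = 12 ≠ 10, but Z = 7 = 7 (second disjunct)  yes
3) V * T = 16 * 6 = 96, not 93  no
4) 12 / 6 = 2, so 6 divides 12  yes
5) max(7, 12, 6) = 12  yes
6) abs(12 - 7) = 5  yes
7) 1 mod 4 = 1, not 2  no
8) V - Y = 16 - 12 = 4, not 6  no

The assignment fails constraints 3, 7, and 8.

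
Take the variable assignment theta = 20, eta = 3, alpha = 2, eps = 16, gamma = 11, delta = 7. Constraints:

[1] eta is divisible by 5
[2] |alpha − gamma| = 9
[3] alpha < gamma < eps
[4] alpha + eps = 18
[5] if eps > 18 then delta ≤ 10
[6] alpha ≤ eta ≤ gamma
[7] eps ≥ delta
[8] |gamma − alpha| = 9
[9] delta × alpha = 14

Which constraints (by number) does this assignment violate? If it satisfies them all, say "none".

No — constraint 1 is not satisfied.

[1] 3 = 5×0 + 3, so 5 does not divide 3  false
[2] |2 − 11| = 9  true
[3] values 2 < 11 < 16  true
[4] alpha + eps = 2 + 16 = 18  true
[5] eps = 16, not > 18; antecedent false, conditional vacuously true  true
[6] values 2 ≤ 3 ≤ 11  true
[7] eps = 16, delta = 7; 16 ≥ 7  true
[8] |11 − 2| = 9  true
[9] delta × alpha = 7 × 2 = 14  true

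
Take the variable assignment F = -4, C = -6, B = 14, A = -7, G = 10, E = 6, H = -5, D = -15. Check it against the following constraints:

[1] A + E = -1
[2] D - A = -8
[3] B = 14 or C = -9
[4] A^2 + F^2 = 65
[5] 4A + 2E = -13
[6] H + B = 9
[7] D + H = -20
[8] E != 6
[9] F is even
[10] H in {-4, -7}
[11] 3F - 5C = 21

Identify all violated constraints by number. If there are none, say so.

Constraints 5, 8, 10, and 11 do not hold.

[1] A + E = -7 + 6 = -1  ✓
[2] D - A = -15 - (-7) = -8  ✓
[3] B = 14 = 14 (first disjunct)  ✓
[4] A^2 + F^2 = (-7)^2 + (-4)^2 = 49 + 16 = 65  ✓
[5] 4A + 2E = 4(-7) + 2(6) = -16, not -13  ✗
[6] H + B = -5 + 14 = 9  ✓
[7] D + H = -15 + (-5) = -20  ✓
[8] E = 6, but 6 is required to differ  ✗
[9] F = -4 is even  ✓
[10] H = -5 is not in {-4, -7}  ✗
[11] 3F - 5C = 3(-4) - 5(-6) = 18, not 21  ✗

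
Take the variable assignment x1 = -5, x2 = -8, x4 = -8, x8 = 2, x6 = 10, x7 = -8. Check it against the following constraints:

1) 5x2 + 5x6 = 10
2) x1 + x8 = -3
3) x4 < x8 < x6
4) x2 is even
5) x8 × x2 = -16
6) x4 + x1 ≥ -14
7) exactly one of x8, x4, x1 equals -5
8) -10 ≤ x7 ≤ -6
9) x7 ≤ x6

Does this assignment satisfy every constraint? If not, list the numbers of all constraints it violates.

1) 5x2 + 5x6 = 5(-8) + 5(10) = 10 — holds.
2) x1 + x8 = -5 + 2 = -3 — holds.
3) values -8 < 2 < 10 — holds.
4) x2 = -8 is even — holds.
5) x8 × x2 = 2 × (-8) = -16 — holds.
6) x4 + x1 = -8 + (-5) = -13; -13 ≥ -14 — holds.
7) x8=2, x4=-8, x1=-5; 1 of them equals -5 — holds.
8) x7 = -8 lies in [-10, -6] — holds.
9) x7 = -8, x6 = 10; -8 ≤ 10 — holds.

Yes — all constraints hold.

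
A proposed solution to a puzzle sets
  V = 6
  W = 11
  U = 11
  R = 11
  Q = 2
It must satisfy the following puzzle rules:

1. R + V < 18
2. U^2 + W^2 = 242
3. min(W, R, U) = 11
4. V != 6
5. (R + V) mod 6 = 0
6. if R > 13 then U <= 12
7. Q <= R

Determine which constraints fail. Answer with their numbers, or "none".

The assignment fails constraints 4 and 5.

1. R + V = 11 + 6 = 17; 17 < 18 — holds.
2. U^2 + W^2 = 11^2 + 11^2 = 121 + 121 = 242 — holds.
3. min(11, 11, 11) = 11 — holds.
4. V = 6, but 6 is required to differ — fails.
5. R + V = 17; 17 mod 6 = 5, not 0 — fails.
6. R = 11, not > 13; antecedent false, conditional vacuously true — holds.
7. Q = 2, R = 11; 2 ≤ 11 — holds.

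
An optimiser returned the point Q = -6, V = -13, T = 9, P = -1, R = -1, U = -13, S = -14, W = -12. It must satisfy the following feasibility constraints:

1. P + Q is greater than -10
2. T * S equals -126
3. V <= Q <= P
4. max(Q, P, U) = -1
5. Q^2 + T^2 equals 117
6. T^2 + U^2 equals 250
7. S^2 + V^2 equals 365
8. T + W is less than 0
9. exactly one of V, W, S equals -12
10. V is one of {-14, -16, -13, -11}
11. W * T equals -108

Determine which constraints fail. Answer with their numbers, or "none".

Yes — all constraints hold.

1. P + Q = -1 + (-6) = -7; -7 > -10 — holds.
2. T * S = 9 * (-14) = -126 — holds.
3. values -13 <= -6 <= -1 — holds.
4. max(-6, -1, -13) = -1 — holds.
5. Q^2 + T^2 = (-6)^2 + 9^2 = 36 + 81 = 117 — holds.
6. T^2 + U^2 = 9^2 + (-13)^2 = 81 + 169 = 250 — holds.
7. S^2 + V^2 = (-14)^2 + (-13)^2 = 196 + 169 = 365 — holds.
8. T + W = 9 + (-12) = -3; -3 < 0 — holds.
9. V=-13, W=-12, S=-14; 1 of them equals -12 — holds.
10. V = -13 is in {-14, -16, -13, -11} — holds.
11. W * T = -12 * 9 = -108 — holds.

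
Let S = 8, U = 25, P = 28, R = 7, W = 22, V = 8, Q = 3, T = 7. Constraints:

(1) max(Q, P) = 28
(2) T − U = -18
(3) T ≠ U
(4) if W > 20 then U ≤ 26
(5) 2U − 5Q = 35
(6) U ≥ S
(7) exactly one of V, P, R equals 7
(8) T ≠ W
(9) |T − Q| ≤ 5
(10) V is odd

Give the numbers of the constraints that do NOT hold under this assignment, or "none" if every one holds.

(1) max(3, 28) = 28 — holds.
(2) T − U = 7 − 25 = -18 — holds.
(3) T = 7, U = 25; distinct — holds.
(4) W = 22 > 20, so we need U ≤ 26; U = 25 ≤ 26 — holds.
(5) 2U − 5Q = 2(25) − 5(3) = 35 — holds.
(6) U = 25, S = 8; 25 ≥ 8 — holds.
(7) V=8, P=28, R=7; 1 of them equals 7 — holds.
(8) T = 7, W = 22; distinct — holds.
(9) |7 − 3| = 4; 4 ≤ 5 — holds.
(10) V = 8 is even — fails.

Constraint 10 is violated.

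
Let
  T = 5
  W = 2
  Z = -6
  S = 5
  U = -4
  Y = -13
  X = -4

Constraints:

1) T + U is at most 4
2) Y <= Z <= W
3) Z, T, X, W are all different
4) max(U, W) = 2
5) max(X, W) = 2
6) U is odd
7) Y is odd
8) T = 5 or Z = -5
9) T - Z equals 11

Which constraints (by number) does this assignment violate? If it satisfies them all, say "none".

1) T + U = 5 + (-4) = 1; 1 ≤ 4 — holds.
2) values -13 <= -6 <= 2 — holds.
3) values -6, 5, -4, 2 are pairwise distinct — holds.
4) max(-4, 2) = 2 — holds.
5) max(-4, 2) = 2 — holds.
6) U = -4 is even — does not hold.
7) Y = -13 is odd — holds.
8) T = 5 = 5 (first disjunct) — holds.
9) T - Z = 5 - (-6) = 11 — holds.

Violated: 6.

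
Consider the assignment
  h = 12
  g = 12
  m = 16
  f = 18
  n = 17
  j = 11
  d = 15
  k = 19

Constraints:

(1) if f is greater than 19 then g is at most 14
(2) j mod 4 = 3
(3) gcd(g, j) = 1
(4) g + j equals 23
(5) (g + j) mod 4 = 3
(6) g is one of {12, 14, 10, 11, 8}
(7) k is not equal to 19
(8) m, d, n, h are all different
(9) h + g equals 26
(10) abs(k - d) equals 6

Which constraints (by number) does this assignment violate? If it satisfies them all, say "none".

Constraints 7, 9, 10 do not hold.

(1) f = 18, not > 19; antecedent false, conditional vacuously true  ✓
(2) 11 mod 4 = 3  ✓
(3) gcd(12, 11) = 1  ✓
(4) g + j = 12 + 11 = 23  ✓
(5) g + j = 23; 23 mod 4 = 3  ✓
(6) g = 12 is in {12, 14, 10, 11, 8}  ✓
(7) k = 19, but 19 is required to differ  ✗
(8) values 16, 15, 17, 12 are pairwise distinct  ✓
(9) h + g = 12 + 12 = 24, not 26  ✗
(10) abs(19 - 15) = 4, not 6  ✗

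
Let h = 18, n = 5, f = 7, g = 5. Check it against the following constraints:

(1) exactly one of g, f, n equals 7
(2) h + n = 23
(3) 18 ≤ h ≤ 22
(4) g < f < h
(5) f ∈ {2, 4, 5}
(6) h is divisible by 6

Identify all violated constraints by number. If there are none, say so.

(1) g=5, f=7, n=5; 1 of them equals 7 — holds.
(2) h + n = 18 + 5 = 23 — holds.
(3) h = 18 lies in [18, 22] — holds.
(4) values 5 < 7 < 18 — holds.
(5) f = 7 is not in {2, 4, 5} — fails.
(6) 18 / 6 = 3, so 6 divides 18 — holds.

The assignment fails constraint 5.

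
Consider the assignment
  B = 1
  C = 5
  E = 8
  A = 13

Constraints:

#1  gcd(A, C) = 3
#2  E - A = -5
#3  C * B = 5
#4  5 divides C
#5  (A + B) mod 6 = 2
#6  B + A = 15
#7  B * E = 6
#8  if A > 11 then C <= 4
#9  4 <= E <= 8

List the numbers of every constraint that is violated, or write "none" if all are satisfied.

#1 gcd(13, 5) = 1, not 3  false
#2 E - A = 8 - 13 = -5  true
#3 C * B = 5 * 1 = 5  true
#4 5 / 5 = 1, so 5 divides 5  true
#5 A + B = 14; 14 mod 6 = 2  true
#6 B + A = 1 + 13 = 14, not 15  false
#7 B * E = 1 * 8 = 8, not 6  false
#8 A = 13 > 11, so we need C ≤ 4; but C = 5 > 4  false
#9 E = 8 lies in [4, 8]  true

No — constraints 1, 6, 7, and 8 are not satisfied.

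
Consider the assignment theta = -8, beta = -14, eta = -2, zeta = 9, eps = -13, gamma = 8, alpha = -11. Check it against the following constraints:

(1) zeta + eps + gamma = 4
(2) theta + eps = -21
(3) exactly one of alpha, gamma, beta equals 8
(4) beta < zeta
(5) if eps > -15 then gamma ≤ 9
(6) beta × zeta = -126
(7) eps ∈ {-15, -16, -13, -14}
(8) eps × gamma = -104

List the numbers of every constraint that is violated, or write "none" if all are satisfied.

(1) zeta + eps + gamma = 9 + (-13) + 8 = 4 — OK.
(2) theta + eps = -8 + (-13) = -21 — OK.
(3) alpha=-11, gamma=8, beta=-14; 1 of them equals 8 — OK.
(4) beta = -14, zeta = 9; -14 < 9 — OK.
(5) eps = -13 > -15, so we need gamma ≤ 9; gamma = 8 ≤ 9 — OK.
(6) beta × zeta = -14 × 9 = -126 — OK.
(7) eps = -13 is in {-15, -16, -13, -14} — OK.
(8) eps × gamma = -13 × 8 = -104 — OK.

Yes — all constraints hold.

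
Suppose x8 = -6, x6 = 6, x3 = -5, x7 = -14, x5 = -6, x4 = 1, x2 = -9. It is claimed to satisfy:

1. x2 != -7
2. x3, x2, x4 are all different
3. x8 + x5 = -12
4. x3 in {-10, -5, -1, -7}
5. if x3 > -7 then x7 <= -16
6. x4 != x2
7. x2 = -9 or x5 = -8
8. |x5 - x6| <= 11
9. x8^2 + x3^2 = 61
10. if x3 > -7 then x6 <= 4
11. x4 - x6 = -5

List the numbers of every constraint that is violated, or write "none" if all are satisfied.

1. x2 = -9, and -9 ≠ -7  ✔
2. values -5, -9, 1 are pairwise distinct  ✔
3. x8 + x5 = -6 + (-6) = -12  ✔
4. x3 = -5 is in {-10, -5, -1, -7}  ✔
5. x3 = -5 > -7, so we need x7 ≤ -16; but x7 = -14 > -16  ✘
6. x4 = 1, x2 = -9; distinct  ✔
7. x2 = -9 = -9 (first disjunct)  ✔
8. |-6 - 6| = 12; 12 > 11, exceeds bound 11  ✘
9. x8^2 + x3^2 = (-6)^2 + (-5)^2 = 36 + 25 = 61  ✔
10. x3 = -5 > -7, so we need x6 ≤ 4; but x6 = 6 > 4  ✘
11. x4 - x6 = 1 - 6 = -5  ✔

Constraints 5, 8, and 10 do not hold.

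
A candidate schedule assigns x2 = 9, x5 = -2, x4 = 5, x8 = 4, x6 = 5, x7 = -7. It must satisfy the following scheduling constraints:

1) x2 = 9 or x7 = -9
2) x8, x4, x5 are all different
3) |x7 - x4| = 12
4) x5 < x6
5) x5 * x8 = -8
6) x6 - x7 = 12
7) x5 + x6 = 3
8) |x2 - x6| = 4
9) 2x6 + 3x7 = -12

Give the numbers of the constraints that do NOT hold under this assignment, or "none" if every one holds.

1) x2 = 9 = 9 (first disjunct)  yes
2) values 4, 5, -2 are pairwise distinct  yes
3) |-7 - 5| = 12  yes
4) x5 = -2, x6 = 5; -2 < 5  yes
5) x5 * x8 = -2 * 4 = -8  yes
6) x6 - x7 = 5 - (-7) = 12  yes
7) x5 + x6 = -2 + 5 = 3  yes
8) |9 - 5| = 4  yes
9) 2x6 + 3x7 = 2(5) + 3(-7) = -11, not -12  no

The assignment fails constraint 9.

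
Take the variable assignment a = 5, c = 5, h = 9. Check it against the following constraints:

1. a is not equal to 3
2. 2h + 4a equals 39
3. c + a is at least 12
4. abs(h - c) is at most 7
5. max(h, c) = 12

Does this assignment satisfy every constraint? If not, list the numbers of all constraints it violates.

No — constraints 2, 3, and 5 are not satisfied.

1. a = 5, and 5 ≠ 3 — satisfied.
2. 2h + 4a = 2(9) + 4(5) = 38, not 39 — violated.
3. c + a = 5 + 5 = 10; 10 < 12, bound 12 not met — violated.
4. abs(9 - 5) = 4; 4 ≤ 7 — satisfied.
5. max(9, 5) = 9, not 12 — violated.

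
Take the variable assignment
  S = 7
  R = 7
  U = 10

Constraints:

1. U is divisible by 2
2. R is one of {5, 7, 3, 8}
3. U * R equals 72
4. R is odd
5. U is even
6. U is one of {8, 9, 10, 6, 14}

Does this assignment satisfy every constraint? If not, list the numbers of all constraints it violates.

No — constraint 3 is not satisfied.

1. 10 / 2 = 5, so 2 divides 10 — OK.
2. R = 7 is in {5, 7, 3, 8} — OK.
3. U * R = 10 * 7 = 70, not 72 — violated.
4. R = 7 is odd — OK.
5. U = 10 is even — OK.
6. U = 10 is in {8, 9, 10, 6, 14} — OK.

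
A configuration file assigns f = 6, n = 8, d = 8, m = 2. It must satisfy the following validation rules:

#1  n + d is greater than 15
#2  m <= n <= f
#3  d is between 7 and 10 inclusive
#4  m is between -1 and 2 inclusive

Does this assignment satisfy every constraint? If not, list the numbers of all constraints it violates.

#1 n + d = 8 + 8 = 16; 16 > 15  true
#2 values 2, 8, 6; n = 8 is not <= f = 6  false
#3 d = 8 lies in [7, 10]  true
#4 m = 2 lies in [-1, 2]  true

Constraint 2 does not hold.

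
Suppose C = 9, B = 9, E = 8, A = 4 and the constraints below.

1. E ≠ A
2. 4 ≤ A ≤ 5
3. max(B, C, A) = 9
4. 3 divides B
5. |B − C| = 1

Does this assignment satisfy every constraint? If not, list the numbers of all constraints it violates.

1. E = 8, A = 4; distinct  ✓
2. A = 4 lies in [4, 5]  ✓
3. max(9, 9, 4) = 9  ✓
4. 9 / 3 = 3, so 3 divides 9  ✓
5. |9 − 9| = 0, not 1  ✗

The assignment fails constraint 5.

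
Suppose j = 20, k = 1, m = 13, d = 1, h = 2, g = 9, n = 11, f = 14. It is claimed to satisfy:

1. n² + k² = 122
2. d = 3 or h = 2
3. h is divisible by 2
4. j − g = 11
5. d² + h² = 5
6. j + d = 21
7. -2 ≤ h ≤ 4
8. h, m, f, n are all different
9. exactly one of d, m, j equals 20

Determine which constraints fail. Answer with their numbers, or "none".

1. n² + k² = 11² + 1² = 121 + 1 = 122  ✓
2. d = 1 ≠ 3, but h = 2 = 2 (second disjunct)  ✓
3. 2 / 2 = 1, so 2 divides 2  ✓
4. j − g = 20 − 9 = 11  ✓
5. d² + h² = 1² + 2² = 1 + 4 = 5  ✓
6. j + d = 20 + 1 = 21  ✓
7. h = 2 lies in [-2, 4]  ✓
8. values 2, 13, 14, 11 are pairwise distinct  ✓
9. d=1, m=13, j=20; 1 of them equals 20  ✓

All constraints are satisfied.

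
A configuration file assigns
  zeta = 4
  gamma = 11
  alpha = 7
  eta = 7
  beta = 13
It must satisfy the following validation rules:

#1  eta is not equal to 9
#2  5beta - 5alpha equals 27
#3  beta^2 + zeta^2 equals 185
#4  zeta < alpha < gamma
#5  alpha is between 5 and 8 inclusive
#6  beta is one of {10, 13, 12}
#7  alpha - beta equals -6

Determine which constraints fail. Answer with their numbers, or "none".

#1 eta = 7, and 7 ≠ 9 — holds.
#2 5beta - 5alpha = 5(13) - 5(7) = 30, not 27 — fails.
#3 beta^2 + zeta^2 = 13^2 + 4^2 = 169 + 16 = 185 — holds.
#4 values 4 < 7 < 11 — holds.
#5 alpha = 7 lies in [5, 8] — holds.
#6 beta = 13 is in {10, 13, 12} — holds.
#7 alpha - beta = 7 - 13 = -6 — holds.

Constraint 2 does not hold.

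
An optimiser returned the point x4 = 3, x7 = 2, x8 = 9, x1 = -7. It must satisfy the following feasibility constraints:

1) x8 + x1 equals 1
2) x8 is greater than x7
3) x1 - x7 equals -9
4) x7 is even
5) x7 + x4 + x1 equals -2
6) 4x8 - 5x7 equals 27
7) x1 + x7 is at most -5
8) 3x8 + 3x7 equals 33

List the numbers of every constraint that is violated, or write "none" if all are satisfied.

No — constraints 1, 6 are not satisfied.

1) x8 + x1 = 9 + (-7) = 2, not 1  no
2) x8 = 9, x7 = 2; 9 > 2  yes
3) x1 - x7 = -7 - 2 = -9  yes
4) x7 = 2 is even  yes
5) x7 + x4 + x1 = 2 + 3 + (-7) = -2  yes
6) 4x8 - 5x7 = 4(9) - 5(2) = 26, not 27  no
7) x1 + x7 = -7 + 2 = -5; -5 ≤ -5  yes
8) 3x8 + 3x7 = 3(9) + 3(2) = 33  yes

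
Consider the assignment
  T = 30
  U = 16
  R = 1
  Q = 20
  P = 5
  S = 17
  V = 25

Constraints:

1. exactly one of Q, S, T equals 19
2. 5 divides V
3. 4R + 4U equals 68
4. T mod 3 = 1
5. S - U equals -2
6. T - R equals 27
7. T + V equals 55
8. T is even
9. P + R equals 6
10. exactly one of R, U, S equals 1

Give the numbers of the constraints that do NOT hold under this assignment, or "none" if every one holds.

Violated: 1, 4, 5, 6.

1. Q=20, S=17, T=30; 0 of them equal 19, not exactly one — violated.
2. 25 / 5 = 5, so 5 divides 25 — satisfied.
3. 4R + 4U = 4(1) + 4(16) = 68 — satisfied.
4. 30 mod 3 = 0, not 1 — violated.
5. S - U = 17 - 16 = 1, not -2 — violated.
6. T - R = 30 - 1 = 29, not 27 — violated.
7. T + V = 30 + 25 = 55 — satisfied.
8. T = 30 is even — satisfied.
9. P + R = 5 + 1 = 6 — satisfied.
10. R=1, U=16, S=17; 1 of them equals 1 — satisfied.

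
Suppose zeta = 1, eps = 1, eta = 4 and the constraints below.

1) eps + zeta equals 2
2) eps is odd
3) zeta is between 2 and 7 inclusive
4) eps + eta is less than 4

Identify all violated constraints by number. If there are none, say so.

1) eps + zeta = 1 + 1 = 2  OK
2) eps = 1 is odd  OK
3) zeta = 1 is outside [2, 7]  FAIL
4) eps + eta = 1 + 4 = 5; 5 ≥ 4, bound 4 not met  FAIL

Constraints 3 and 4 do not hold.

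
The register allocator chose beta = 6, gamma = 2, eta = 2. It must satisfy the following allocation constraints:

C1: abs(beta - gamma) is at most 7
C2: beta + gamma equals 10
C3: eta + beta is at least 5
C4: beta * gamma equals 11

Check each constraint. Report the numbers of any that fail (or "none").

Constraints 2 and 4 are violated.

C1: abs(6 - 2) = 4; 4 ≤ 7 — holds.
C2: beta + gamma = 6 + 2 = 8, not 10 — fails.
C3: eta + beta = 2 + 6 = 8; 8 ≥ 5 — holds.
C4: beta * gamma = 6 * 2 = 12, not 11 — fails.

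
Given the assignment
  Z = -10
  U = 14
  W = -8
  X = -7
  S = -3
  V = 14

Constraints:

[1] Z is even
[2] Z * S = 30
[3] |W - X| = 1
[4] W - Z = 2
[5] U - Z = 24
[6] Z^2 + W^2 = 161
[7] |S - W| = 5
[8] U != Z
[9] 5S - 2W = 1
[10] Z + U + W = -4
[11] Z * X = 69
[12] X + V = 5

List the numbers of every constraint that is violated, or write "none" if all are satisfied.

Violated: 6, 11, and 12.

[1] Z = -10 is even  OK
[2] Z * S = -10 * (-3) = 30  OK
[3] |-8 - (-7)| = 1  OK
[4] W - Z = -8 - (-10) = 2  OK
[5] U - Z = 14 - (-10) = 24  OK
[6] Z^2 + W^2 = (-10)^2 + (-8)^2 = 100 + 64 = 164, not 161  FAIL
[7] |-3 - (-8)| = 5  OK
[8] U = 14, Z = -10; distinct  OK
[9] 5S - 2W = 5(-3) - 2(-8) = 1  OK
[10] Z + U + W = -10 + 14 + (-8) = -4  OK
[11] Z * X = -10 * (-7) = 70, not 69  FAIL
[12] X + V = -7 + 14 = 7, not 5  FAIL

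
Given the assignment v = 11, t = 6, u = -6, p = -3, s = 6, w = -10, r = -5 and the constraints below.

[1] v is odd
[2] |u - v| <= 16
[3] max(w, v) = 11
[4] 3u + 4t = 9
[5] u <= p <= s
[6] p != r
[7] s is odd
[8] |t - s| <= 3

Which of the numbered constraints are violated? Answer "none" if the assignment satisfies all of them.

No — constraints 2, 4, and 7 are not satisfied.

[1] v = 11 is odd — holds.
[2] |-6 - 11| = 17; 17 > 16, exceeds bound 16 — fails.
[3] max(-10, 11) = 11 — holds.
[4] 3u + 4t = 3(-6) + 4(6) = 6, not 9 — fails.
[5] values -6 <= -3 <= 6 — holds.
[6] p = -3, r = -5; distinct — holds.
[7] s = 6 is even — fails.
[8] |6 - 6| = 0; 0 ≤ 3 — holds.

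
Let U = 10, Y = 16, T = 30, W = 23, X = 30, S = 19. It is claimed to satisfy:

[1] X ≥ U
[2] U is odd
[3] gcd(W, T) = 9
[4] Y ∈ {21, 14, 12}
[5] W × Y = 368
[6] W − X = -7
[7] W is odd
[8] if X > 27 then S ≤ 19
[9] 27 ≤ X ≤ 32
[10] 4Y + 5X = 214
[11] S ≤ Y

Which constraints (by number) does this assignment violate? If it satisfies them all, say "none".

The assignment fails constraints 2, 3, 4, 11.

[1] X = 30, U = 10; 30 ≥ 10  ✔
[2] U = 10 is even  ✘
[3] gcd(23, 30) = 1, not 9  ✘
[4] Y = 16 is not in {21, 14, 12}  ✘
[5] W × Y = 23 × 16 = 368  ✔
[6] W − X = 23 − 30 = -7  ✔
[7] W = 23 is odd  ✔
[8] X = 30 > 27, so we need S ≤ 19; S = 19 ≤ 19  ✔
[9] X = 30 lies in [27, 32]  ✔
[10] 4Y + 5X = 4(16) + 5(30) = 214  ✔
[11] S = 19, Y = 16; 19 > 16 (want ≤)  ✘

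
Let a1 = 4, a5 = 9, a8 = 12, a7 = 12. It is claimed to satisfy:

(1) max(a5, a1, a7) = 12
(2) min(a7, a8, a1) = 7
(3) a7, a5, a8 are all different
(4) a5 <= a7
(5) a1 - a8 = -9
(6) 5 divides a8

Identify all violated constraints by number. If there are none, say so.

Constraints 2, 3, 5, and 6 do not hold.

(1) max(9, 4, 12) = 12 — holds.
(2) min(12, 12, 4) = 4, not 7 — does not hold.
(3) a7 = a8 = 12, not all different — does not hold.
(4) a5 = 9, a7 = 12; 9 ≤ 12 — holds.
(5) a1 - a8 = 4 - 12 = -8, not -9 — does not hold.
(6) 12 = 5*2 + 2, so 5 does not divide 12 — does not hold.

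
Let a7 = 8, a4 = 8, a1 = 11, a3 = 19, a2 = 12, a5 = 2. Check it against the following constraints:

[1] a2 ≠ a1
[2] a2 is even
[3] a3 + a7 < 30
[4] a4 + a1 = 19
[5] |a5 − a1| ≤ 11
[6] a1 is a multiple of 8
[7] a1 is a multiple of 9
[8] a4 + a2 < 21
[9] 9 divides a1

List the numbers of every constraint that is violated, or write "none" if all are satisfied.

No — constraints 6, 7, and 9 are not satisfied.

[1] a2 = 12, a1 = 11; distinct  OK
[2] a2 = 12 is even  OK
[3] a3 + a7 = 19 + 8 = 27; 27 < 30  OK
[4] a4 + a1 = 8 + 11 = 19  OK
[5] |2 − 11| = 9; 9 ≤ 11  OK
[6] 11 = 8×1 + 3, so 8 does not divide 11  FAIL
[7] 11 = 9×1 + 2, so 9 does not divide 11  FAIL
[8] a4 + a2 = 8 + 12 = 20; 20 < 21  OK
[9] 11 = 9×1 + 2, so 9 does not divide 11  FAIL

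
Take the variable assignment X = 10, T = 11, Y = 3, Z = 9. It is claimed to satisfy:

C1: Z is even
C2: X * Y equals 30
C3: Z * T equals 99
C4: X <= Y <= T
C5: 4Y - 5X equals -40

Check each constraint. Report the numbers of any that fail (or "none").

C1: Z = 9 is odd — violated.
C2: X * Y = 10 * 3 = 30 — OK.
C3: Z * T = 9 * 11 = 99 — OK.
C4: values 10, 3, 11; X = 10 is not <= Y = 3 — violated.
C5: 4Y - 5X = 4(3) - 5(10) = -38, not -40 — violated.

Violated: 1, 4, 5.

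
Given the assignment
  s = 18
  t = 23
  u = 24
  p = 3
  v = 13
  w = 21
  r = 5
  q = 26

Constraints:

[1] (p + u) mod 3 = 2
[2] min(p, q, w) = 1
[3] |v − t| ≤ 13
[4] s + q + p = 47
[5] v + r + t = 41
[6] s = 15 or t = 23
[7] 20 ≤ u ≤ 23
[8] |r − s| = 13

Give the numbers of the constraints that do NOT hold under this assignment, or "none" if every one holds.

Constraints 1, 2, and 7 do not hold.

[1] p + u = 27; 27 mod 3 = 0, not 2 — does not hold.
[2] min(3, 26, 21) = 3, not 1 — does not hold.
[3] |13 − 23| = 10; 10 ≤ 13 — holds.
[4] s + q + p = 18 + 26 + 3 = 47 — holds.
[5] v + r + t = 13 + 5 + 23 = 41 — holds.
[6] s = 18 ≠ 15, but t = 23 = 23 (second disjunct) — holds.
[7] u = 24 is outside [20, 23] — does not hold.
[8] |5 − 18| = 13 — holds.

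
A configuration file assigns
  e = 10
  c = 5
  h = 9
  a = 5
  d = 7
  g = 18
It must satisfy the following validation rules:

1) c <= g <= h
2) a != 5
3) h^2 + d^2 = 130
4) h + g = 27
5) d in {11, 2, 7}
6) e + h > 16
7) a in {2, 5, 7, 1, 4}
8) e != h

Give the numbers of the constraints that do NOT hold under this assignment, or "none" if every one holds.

Violated: 1 and 2.

1) values 5, 18, 9; g = 18 is not <= h = 9 — does not hold.
2) a = 5, but 5 is required to differ — does not hold.
3) h^2 + d^2 = 9^2 + 7^2 = 81 + 49 = 130 — holds.
4) h + g = 9 + 18 = 27 — holds.
5) d = 7 is in {11, 2, 7} — holds.
6) e + h = 10 + 9 = 19; 19 > 16 — holds.
7) a = 5 is in {2, 5, 7, 1, 4} — holds.
8) e = 10, h = 9; distinct — holds.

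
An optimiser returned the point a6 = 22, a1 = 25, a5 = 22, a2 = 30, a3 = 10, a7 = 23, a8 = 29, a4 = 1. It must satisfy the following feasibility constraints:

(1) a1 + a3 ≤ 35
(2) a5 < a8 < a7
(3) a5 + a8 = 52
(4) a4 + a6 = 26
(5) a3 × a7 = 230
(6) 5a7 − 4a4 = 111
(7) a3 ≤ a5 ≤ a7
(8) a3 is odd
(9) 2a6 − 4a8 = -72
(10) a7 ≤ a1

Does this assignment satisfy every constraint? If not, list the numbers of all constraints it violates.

(1) a1 + a3 = 25 + 10 = 35; 35 ≤ 35  holds
(2) values 22, 29, 23; a8 = 29 is not < a7 = 23  fails
(3) a5 + a8 = 22 + 29 = 51, not 52  fails
(4) a4 + a6 = 1 + 22 = 23, not 26  fails
(5) a3 × a7 = 10 × 23 = 230  holds
(6) 5a7 − 4a4 = 5(23) − 4(1) = 111  holds
(7) values 10 ≤ 22 ≤ 23  holds
(8) a3 = 10 is even  fails
(9) 2a6 − 4a8 = 2(22) − 4(29) = -72  holds
(10) a7 = 23, a1 = 25; 23 ≤ 25  holds

Constraints 2, 3, 4, 8 do not hold.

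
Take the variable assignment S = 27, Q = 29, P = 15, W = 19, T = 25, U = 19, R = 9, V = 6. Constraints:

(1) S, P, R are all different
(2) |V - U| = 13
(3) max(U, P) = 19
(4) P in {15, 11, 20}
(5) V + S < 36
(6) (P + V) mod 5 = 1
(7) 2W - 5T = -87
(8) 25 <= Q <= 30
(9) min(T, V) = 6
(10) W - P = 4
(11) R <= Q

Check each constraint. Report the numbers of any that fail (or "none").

(1) values 27, 15, 9 are pairwise distinct — OK.
(2) |6 - 19| = 13 — OK.
(3) max(19, 15) = 19 — OK.
(4) P = 15 is in {15, 11, 20} — OK.
(5) V + S = 6 + 27 = 33; 33 < 36 — OK.
(6) P + V = 21; 21 mod 5 = 1 — OK.
(7) 2W - 5T = 2(19) - 5(25) = -87 — OK.
(8) Q = 29 lies in [25, 30] — OK.
(9) min(25, 6) = 6 — OK.
(10) W - P = 19 - 15 = 4 — OK.
(11) R = 9, Q = 29; 9 ≤ 29 — OK.

No violations.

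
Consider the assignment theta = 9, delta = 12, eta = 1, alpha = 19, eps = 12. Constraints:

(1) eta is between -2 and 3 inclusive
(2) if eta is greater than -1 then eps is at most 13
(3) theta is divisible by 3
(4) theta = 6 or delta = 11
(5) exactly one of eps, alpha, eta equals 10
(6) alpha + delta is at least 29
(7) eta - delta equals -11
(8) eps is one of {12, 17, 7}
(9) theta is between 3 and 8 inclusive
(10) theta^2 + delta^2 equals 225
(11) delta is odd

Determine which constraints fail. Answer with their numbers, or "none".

(1) eta = 1 lies in [-2, 3]  yes
(2) eta = 1 > -1, so we need eps ≤ 13; eps = 12 ≤ 13  yes
(3) 9 / 3 = 3, so 3 divides 9  yes
(4) theta = 9 ≠ 6 and delta = 12 ≠ 11; both disjuncts false  no
(5) eps=12, alpha=19, eta=1; 0 of them equal 10, not exactly one  no
(6) alpha + delta = 19 + 12 = 31; 31 ≥ 29  yes
(7) eta - delta = 1 - 12 = -11  yes
(8) eps = 12 is in {12, 17, 7}  yes
(9) theta = 9 is outside [3, 8]  no
(10) theta^2 + delta^2 = 9^2 + 12^2 = 81 + 144 = 225  yes
(11) delta = 12 is even  no

Constraints 4, 5, 9, and 11 are violated.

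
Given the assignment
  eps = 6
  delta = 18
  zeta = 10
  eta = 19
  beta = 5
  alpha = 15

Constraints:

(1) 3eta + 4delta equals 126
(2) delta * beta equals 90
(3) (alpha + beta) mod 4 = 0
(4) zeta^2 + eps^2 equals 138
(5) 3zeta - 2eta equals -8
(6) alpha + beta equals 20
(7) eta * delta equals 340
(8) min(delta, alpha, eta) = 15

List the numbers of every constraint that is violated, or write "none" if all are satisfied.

(1) 3eta + 4delta = 3(19) + 4(18) = 129, not 126  no
(2) delta * beta = 18 * 5 = 90  yes
(3) alpha + beta = 20; 20 mod 4 = 0  yes
(4) zeta^2 + eps^2 = 10^2 + 6^2 = 100 + 36 = 136, not 138  no
(5) 3zeta - 2eta = 3(10) - 2(19) = -8  yes
(6) alpha + beta = 15 + 5 = 20  yes
(7) eta * delta = 19 * 18 = 342, not 340  no
(8) min(18, 15, 19) = 15  yes

The assignment fails constraints 1, 4, and 7.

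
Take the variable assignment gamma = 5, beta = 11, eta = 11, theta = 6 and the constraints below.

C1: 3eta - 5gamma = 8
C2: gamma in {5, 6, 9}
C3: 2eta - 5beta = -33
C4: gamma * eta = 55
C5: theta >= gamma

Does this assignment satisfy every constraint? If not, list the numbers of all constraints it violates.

The assignment satisfies every constraint.

C1: 3eta - 5gamma = 3(11) - 5(5) = 8 — satisfied.
C2: gamma = 5 is in {5, 6, 9} — satisfied.
C3: 2eta - 5beta = 2(11) - 5(11) = -33 — satisfied.
C4: gamma * eta = 5 * 11 = 55 — satisfied.
C5: theta = 6, gamma = 5; 6 ≥ 5 — satisfied.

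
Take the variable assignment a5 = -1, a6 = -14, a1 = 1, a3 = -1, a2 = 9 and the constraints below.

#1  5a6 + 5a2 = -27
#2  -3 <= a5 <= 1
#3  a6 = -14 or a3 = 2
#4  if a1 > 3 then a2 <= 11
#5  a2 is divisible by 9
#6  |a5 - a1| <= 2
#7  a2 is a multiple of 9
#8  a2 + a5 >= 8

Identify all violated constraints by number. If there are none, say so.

The assignment fails constraint 1.

#1 5a6 + 5a2 = 5(-14) + 5(9) = -25, not -27 — violated.
#2 a5 = -1 lies in [-3, 1] — satisfied.
#3 a6 = -14 = -14 (first disjunct) — satisfied.
#4 a1 = 1, not > 3; antecedent false, conditional vacuously true — satisfied.
#5 9 / 9 = 1, so 9 divides 9 — satisfied.
#6 |-1 - 1| = 2; 2 ≤ 2 — satisfied.
#7 9 / 9 = 1, so 9 divides 9 — satisfied.
#8 a2 + a5 = 9 + (-1) = 8; 8 ≥ 8 — satisfied.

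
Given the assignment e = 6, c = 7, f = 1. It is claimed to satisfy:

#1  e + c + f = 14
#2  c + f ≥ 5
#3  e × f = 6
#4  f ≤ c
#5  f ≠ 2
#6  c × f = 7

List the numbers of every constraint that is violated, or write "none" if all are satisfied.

None — every constraint holds.

#1 e + c + f = 6 + 7 + 1 = 14 — satisfied.
#2 c + f = 7 + 1 = 8; 8 ≥ 5 — satisfied.
#3 e × f = 6 × 1 = 6 — satisfied.
#4 f = 1, c = 7; 1 ≤ 7 — satisfied.
#5 f = 1, and 1 ≠ 2 — satisfied.
#6 c × f = 7 × 1 = 7 — satisfied.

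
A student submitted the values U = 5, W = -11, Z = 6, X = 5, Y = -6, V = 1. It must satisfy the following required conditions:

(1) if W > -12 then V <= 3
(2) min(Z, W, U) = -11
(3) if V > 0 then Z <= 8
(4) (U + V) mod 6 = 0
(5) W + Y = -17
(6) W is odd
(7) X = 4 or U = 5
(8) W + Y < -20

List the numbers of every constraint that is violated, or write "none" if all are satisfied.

No — constraint 8 is not satisfied.

(1) W = -11 > -12, so we need V ≤ 3; V = 1 ≤ 3  ✓
(2) min(6, -11, 5) = -11  ✓
(3) V = 1 > 0, so we need Z ≤ 8; Z = 6 ≤ 8  ✓
(4) U + V = 6; 6 mod 6 = 0  ✓
(5) W + Y = -11 + (-6) = -17  ✓
(6) W = -11 is odd  ✓
(7) X = 5 ≠ 4, but U = 5 = 5 (second disjunct)  ✓
(8) W + Y = -11 + (-6) = -17; -17 ≥ -20, bound -20 not met  ✗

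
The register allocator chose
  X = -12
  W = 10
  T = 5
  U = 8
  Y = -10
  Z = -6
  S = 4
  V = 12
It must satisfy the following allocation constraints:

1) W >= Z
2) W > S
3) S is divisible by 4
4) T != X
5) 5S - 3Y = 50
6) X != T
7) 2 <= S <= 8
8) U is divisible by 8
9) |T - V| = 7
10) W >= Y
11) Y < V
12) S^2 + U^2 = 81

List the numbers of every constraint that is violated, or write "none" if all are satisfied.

Constraint 12 is violated.

1) W = 10, Z = -6; 10 ≥ -6 — satisfied.
2) W = 10, S = 4; 10 > 4 — satisfied.
3) 4 / 4 = 1, so 4 divides 4 — satisfied.
4) T = 5, X = -12; distinct — satisfied.
5) 5S - 3Y = 5(4) - 3(-10) = 50 — satisfied.
6) X = -12, T = 5; distinct — satisfied.
7) S = 4 lies in [2, 8] — satisfied.
8) 8 / 8 = 1, so 8 divides 8 — satisfied.
9) |5 - 12| = 7 — satisfied.
10) W = 10, Y = -10; 10 ≥ -10 — satisfied.
11) Y = -10, V = 12; -10 < 12 — satisfied.
12) S^2 + U^2 = 4^2 + 8^2 = 16 + 64 = 80, not 81 — violated.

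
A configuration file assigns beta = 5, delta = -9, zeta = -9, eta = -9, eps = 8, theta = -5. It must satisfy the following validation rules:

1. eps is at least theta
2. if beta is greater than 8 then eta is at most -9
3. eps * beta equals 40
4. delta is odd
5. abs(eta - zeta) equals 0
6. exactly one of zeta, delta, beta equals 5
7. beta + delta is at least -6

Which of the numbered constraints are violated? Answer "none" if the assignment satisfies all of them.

1. eps = 8, theta = -5; 8 ≥ -5  ✓
2. beta = 5, not > 8; antecedent false, conditional vacuously true  ✓
3. eps * beta = 8 * 5 = 40  ✓
4. delta = -9 is odd  ✓
5. abs(-9 - (-9)) = 0  ✓
6. zeta=-9, delta=-9, beta=5; 1 of them equals 5  ✓
7. beta + delta = 5 + (-9) = -4; -4 ≥ -6  ✓

No violations.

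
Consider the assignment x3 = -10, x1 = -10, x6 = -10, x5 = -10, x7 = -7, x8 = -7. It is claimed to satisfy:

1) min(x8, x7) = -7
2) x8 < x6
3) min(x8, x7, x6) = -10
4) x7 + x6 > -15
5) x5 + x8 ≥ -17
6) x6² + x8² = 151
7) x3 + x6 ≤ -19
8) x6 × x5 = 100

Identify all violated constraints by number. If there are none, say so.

Constraints 2, 4, 6 are violated.

1) min(-7, -7) = -7 — OK.
2) x8 = -7, x6 = -10; -7 ≥ -10 (want <) — violated.
3) min(-7, -7, -10) = -10 — OK.
4) x7 + x6 = -7 + (-10) = -17; -17 ≤ -15, bound -15 not met — violated.
5) x5 + x8 = -10 + (-7) = -17; -17 ≥ -17 — OK.
6) x6² + x8² = (-10)² + (-7)² = 100 + 49 = 149, not 151 — violated.
7) x3 + x6 = -10 + (-10) = -20; -20 ≤ -19 — OK.
8) x6 × x5 = -10 × (-10) = 100 — OK.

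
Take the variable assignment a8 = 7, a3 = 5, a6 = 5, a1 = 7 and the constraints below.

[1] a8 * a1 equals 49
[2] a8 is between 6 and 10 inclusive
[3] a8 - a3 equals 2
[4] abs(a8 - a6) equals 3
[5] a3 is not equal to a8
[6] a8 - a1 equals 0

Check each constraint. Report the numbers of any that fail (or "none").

[1] a8 * a1 = 7 * 7 = 49  true
[2] a8 = 7 lies in [6, 10]  true
[3] a8 - a3 = 7 - 5 = 2  true
[4] abs(7 - 5) = 2, not 3  false
[5] a3 = 5, a8 = 7; distinct  true
[6] a8 - a1 = 7 - 7 = 0  true

No — constraint 4 is not satisfied.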